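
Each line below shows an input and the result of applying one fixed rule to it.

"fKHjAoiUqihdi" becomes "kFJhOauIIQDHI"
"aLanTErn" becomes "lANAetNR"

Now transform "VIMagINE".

ivAmiGen

Each output is the input with this applied: swap each adjacent pair of characters (1↔2, 3↔4, ...), then flip the case of every letter.
So "VIMagINE" becomes "ivAmiGen".
(Check on "fKHjAoiUqihdi": → "KfjHoAUiiqdhi" → "kFJhOauIIQDHI" ✓)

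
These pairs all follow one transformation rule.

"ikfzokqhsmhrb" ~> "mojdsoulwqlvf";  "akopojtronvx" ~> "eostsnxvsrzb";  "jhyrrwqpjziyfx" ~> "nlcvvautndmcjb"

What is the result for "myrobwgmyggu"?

The transformation: shift every letter 4 places forward in the alphabet (wrapping around).
"myrobwgmyggu" → "qcvsfakqckky".

qcvsfakqckky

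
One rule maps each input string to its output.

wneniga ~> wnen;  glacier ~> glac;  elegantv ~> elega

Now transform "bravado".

brav

The rule is to delete the last 3 characters.
On "bravado" that produces "brav".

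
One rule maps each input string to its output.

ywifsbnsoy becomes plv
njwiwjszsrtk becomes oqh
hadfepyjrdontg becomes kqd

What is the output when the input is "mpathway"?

Looking at the pairs, the operation is to shift every letter 3 places backward in the alphabet (wrapping around), then keep only the last 3 characters.
"mpathway" → "jmxqetxv" → "txv".

txv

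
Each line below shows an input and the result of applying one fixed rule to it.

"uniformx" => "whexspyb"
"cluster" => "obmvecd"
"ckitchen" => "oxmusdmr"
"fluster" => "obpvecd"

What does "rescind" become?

xnbocms

What's happening: shift every letter 10 places forward in the alphabet (wrapping around), then move the last 2 characters to the front (rotate right by 2).
On "rescind": the first step gives "bocmsxn", and the second then gives "xnbocms".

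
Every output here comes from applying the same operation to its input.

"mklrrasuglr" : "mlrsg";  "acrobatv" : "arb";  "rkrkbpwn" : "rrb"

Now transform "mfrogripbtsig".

The rule is to delete the last 2 characters, then keep every other character starting from the first (positions 1st, 3rd, 5th, ...).
Applying both steps to "mfrogripbtsig": "mfrogripbts", then "mrgibs".

mrgibs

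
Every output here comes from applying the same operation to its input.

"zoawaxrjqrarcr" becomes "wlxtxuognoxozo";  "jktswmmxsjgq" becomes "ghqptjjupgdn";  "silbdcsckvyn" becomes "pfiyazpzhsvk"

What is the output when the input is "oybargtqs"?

Looking at the pairs, the operation is to shift every letter 3 places backward in the alphabet (wrapping around).
Doing the same to "oybargtqs": "lvyxodqnp".

lvyxodqnp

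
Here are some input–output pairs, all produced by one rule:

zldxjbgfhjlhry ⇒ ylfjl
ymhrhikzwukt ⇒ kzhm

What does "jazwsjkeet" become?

The pattern: keep one character in every 3, starting at position 2 (positions 2nd, 5th, 8th, ...), then reverse the string.
On "jazwsjkeet": the first step gives "ase", and the second then gives "esa".

esa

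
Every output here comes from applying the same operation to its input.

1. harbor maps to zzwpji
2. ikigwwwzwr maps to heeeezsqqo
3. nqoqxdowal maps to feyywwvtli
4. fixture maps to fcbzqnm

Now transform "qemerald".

zyutmmli

Rule — sort the characters into reverse alphabetical order, then shift every letter 8 places forward in the alphabet (wrapping around).
"qemerald" → "rqmleeda" → "zyutmmli".
(Check on "harbor": → "rrohba" → "zzwpji" ✓)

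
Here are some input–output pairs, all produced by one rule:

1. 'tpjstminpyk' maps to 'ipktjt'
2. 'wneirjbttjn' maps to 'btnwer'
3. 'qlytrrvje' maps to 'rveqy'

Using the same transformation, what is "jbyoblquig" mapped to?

Looking at the pairs, the operation is to keep every other character starting from the first (positions 1st, 3rd, 5th, ...), then move the last 3 characters to the front (rotate right by 3).
For "jbyoblquig", step one produces "jybqi"; step two turns that into "bqijy".

bqijy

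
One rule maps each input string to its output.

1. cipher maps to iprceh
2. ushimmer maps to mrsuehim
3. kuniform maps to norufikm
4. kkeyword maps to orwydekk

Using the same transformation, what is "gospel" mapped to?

What's happening: sort the characters into alphabetical order, then swap the front and back halves of the string.
"gospel" → "eglops" → "opsegl".

opsegl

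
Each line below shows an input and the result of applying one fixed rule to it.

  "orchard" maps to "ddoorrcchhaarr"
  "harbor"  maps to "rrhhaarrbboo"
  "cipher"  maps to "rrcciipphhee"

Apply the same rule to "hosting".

Rule — double every character, then move the last 2 characters to the front (rotate right by 2).
Starting from "hosting": after the first operation, "hhoossttiinngg"; after the second, "gghhoossttiinn".

gghhoossttiinn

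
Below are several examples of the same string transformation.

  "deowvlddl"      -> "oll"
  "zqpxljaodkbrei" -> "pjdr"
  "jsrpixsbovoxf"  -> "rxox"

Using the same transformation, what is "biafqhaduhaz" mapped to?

ahuz

Each output is the input with this applied: keep one character in every 3, starting at position 3 (positions 3rd, 6th, 9th, ...).
So "biafqhaduhaz" becomes "ahuz".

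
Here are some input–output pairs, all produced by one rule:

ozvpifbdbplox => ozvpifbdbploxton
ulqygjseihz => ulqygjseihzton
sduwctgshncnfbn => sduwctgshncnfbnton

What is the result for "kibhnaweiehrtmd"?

The pattern: append "ton".
For "kibhnaweiehrtmd" the result is "kibhnaweiehrtmdton".

kibhnaweiehrtmdton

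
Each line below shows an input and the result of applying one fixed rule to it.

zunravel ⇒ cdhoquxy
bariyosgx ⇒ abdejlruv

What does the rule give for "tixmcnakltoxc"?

Each output is the input with this applied: shift every letter 3 places forward in the alphabet (wrapping around), then sort the characters into alphabetical order.
"tixmcnakltoxc" → "wlapfqdnowraf" → "aadfflnopqrww".
(Check on "zunravel": → "cxqudyho" → "cdhoquxy" ✓)

aadfflnopqrww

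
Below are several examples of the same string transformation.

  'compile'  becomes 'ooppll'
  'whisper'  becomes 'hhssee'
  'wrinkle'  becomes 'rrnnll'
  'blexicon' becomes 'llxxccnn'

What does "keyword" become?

eewwrr

Rule — keep every other character starting from the second (positions 2nd, 4th, 6th, ...), then double every character.
On "keyword": the first step gives "ewr", and the second then gives "eewwrr".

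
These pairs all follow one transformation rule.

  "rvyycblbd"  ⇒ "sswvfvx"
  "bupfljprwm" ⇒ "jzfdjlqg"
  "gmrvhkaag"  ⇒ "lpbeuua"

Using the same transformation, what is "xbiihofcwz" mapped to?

ccbizwqt

In each case the input is transformed by: delete the first 2 characters, then shift every letter 6 places backward in the alphabet (wrapping around).
On "xbiihofcwz": the first step gives "iihofcwz", and the second then gives "ccbizwqt".
(Check on "bupfljprwm": → "pfljprwm" → "jzfdjlqg" ✓)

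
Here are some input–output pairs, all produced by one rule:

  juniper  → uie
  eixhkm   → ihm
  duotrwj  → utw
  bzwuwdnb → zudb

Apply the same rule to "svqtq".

The rule is to keep every other character starting from the second (positions 2nd, 4th, 6th, ...).
Applying that to "svqtq" gives "vt".

vt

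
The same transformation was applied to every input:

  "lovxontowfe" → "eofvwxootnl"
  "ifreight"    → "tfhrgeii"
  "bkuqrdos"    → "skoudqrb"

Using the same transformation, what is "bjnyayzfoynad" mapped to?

Each output is the input with this applied: take characters alternately from the front and the back (1st, last, 2nd, 2nd-last, ...), then move the first character to the end.
Starting from "bjnyayzfoynad": after the first operation, "bdjannyyaoyfz"; after the second, "djannyyaoyfzb".

djannyyaoyfzb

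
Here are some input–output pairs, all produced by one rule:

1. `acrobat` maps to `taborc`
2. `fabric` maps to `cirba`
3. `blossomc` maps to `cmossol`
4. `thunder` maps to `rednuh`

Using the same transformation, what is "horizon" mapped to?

noziro

The pattern: reverse the string, then delete the last character.
Applying both steps to "horizon": "noziroh", then "noziro".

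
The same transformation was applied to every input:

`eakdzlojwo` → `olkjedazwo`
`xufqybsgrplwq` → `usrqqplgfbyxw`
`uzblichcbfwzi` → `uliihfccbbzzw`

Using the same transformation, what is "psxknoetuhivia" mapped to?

tsponkiiheaxvu

Rule — sort the characters into reverse alphabetical order, then move the first 3 characters to the end (rotate left by 3).
Applying both steps to "psxknoetuhivia": "xvutsponkiihea", then "tsponkiiheaxvu".
(Check on "uzblichcbfwzi": → "zzwuliihfccbb" → "uliihfccbbzzw" ✓)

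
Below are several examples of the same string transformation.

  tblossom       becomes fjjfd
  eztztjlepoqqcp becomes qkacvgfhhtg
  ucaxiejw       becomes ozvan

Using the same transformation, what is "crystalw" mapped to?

Looking at the pairs, the operation is to shift every letter 9 places backward in the alphabet (wrapping around), then delete the first 3 characters.
On "crystalw" that produces "jkrcn".

jkrcn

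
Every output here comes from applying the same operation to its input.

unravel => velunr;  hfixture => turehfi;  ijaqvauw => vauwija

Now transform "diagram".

ramdia

The pattern: move the first 3 characters to the end (rotate left by 3), then delete the first character.
Starting from "diagram": after the first operation, "gramdia"; after the second, "ramdia".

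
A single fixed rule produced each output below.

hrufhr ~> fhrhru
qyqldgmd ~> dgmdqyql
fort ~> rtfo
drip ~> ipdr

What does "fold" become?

ldfo

Looking at the pairs, the operation is to swap the front and back halves of the string.
"fold" → "ldfo".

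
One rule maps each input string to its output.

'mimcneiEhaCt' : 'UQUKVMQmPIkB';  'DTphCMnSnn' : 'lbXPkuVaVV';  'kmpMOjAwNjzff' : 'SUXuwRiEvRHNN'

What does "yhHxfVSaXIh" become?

The transformation: flip the case of every letter, then shift every letter 8 places forward in the alphabet (wrapping around).
Doing the same to "yhHxfVSaXIh": "GPpFNdaIfqP".
(Check on "mimcneiEhaCt": → "MIMCNEIeHAcT" → "UQUKVMQmPIkB" ✓)

GPpFNdaIfqP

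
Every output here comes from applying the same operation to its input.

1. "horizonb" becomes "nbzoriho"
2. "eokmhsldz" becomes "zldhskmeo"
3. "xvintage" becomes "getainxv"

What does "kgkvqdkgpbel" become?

elpbkgqdkvkg

What's happening: swap each adjacent pair of characters (1↔2, 3↔4, ...), then reverse the string.
On "kgkvqdkgpbel" that produces "elpbkgqdkvkg".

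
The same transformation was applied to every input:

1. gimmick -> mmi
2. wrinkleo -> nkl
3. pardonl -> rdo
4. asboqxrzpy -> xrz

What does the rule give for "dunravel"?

rav

Looking at the pairs, the operation is to move the last 2 characters to the front (rotate right by 2), then keep only the last 3 characters.
Applying both steps to "dunravel": "eldunrav", then "rav".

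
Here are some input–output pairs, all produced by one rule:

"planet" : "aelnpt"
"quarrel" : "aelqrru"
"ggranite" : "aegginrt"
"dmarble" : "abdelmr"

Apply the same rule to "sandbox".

abdnosx

What's happening: sort the characters into alphabetical order.
For "sandbox" the result is "abdnosx".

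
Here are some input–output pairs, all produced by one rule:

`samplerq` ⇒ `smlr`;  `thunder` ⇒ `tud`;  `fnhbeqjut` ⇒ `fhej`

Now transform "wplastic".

wlsi

Each output is the input with this applied: move the last character to the front, then keep every other character starting from the second (positions 2nd, 4th, 6th, ...).
Starting from "wplastic": after the first operation, "cwplasti"; after the second, "wlsi".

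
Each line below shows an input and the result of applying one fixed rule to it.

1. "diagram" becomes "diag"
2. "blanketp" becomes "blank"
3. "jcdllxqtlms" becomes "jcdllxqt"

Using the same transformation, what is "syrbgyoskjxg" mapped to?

The pattern: delete the last 3 characters.
So "syrbgyoskjxg" becomes "syrbgyosk".

syrbgyosk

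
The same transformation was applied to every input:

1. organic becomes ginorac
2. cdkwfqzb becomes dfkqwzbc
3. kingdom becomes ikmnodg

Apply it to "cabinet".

Each output is the input with this applied: sort the characters into alphabetical order, then move the first 2 characters to the end (rotate left by 2).
For "cabinet", step one produces "abceint"; step two turns that into "ceintab".

ceintab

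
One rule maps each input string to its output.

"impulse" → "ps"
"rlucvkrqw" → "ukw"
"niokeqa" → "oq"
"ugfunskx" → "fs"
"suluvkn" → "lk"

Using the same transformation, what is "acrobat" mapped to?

Looking at the pairs, the operation is to keep one character in every 3, starting at position 3 (positions 3rd, 6th, 9th, ...).
On "acrobat" that produces "ra".

ra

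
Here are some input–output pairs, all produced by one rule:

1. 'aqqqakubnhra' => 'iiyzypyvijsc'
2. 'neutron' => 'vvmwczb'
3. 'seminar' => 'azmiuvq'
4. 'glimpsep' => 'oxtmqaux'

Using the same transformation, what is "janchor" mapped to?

rziwvpk

The transformation: take characters alternately from the front and the back (1st, last, 2nd, 2nd-last, ...), then shift every letter 8 places forward in the alphabet (wrapping around).
Working it through for "janchor": intermediate "jraonhc", final "rziwvpk".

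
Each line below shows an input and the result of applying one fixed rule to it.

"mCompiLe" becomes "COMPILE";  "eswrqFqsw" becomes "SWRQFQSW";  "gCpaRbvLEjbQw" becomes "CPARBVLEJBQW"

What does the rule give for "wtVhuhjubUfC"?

Looking at the pairs, the operation is to delete the first character, then convert every letter to uppercase.
Working it through for "wtVhuhjubUfC": intermediate "tVhuhjubUfC", final "TVHUHJUBUFC".

TVHUHJUBUFC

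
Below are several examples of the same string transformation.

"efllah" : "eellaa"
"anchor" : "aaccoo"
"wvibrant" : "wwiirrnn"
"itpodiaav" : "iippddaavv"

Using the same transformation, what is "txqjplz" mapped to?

The pattern: keep every other character starting from the first (positions 1st, 3rd, 5th, ...), then double every character.
On "txqjplz": the first step gives "tqpz", and the second then gives "ttqqppzz".

ttqqppzz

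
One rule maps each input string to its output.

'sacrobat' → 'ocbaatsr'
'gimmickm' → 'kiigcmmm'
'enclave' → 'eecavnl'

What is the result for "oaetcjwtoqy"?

tqoojecaywt

The rule is to sort the characters into reverse alphabetical order, then move the first 3 characters to the end (rotate left by 3).
Applying both steps to "oaetcjwtoqy": "ywttqoojeca", then "tqoojecaywt".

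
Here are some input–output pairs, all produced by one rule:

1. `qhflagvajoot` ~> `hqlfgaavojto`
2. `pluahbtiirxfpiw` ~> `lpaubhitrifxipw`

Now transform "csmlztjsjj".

sclmtzsjjj

Rule — swap each adjacent pair of characters (1↔2, 3↔4, ...).
Applying that to "csmlztjsjj" gives "sclmtzsjjj".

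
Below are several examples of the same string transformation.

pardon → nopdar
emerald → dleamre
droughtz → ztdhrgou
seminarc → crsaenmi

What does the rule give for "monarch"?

Each output is the input with this applied: move the last character to the front, then take characters alternately from the front and the back (1st, last, 2nd, 2nd-last, ...).
For "monarch", step one produces "hmonarc"; step two turns that into "hcmroan".

hcmroan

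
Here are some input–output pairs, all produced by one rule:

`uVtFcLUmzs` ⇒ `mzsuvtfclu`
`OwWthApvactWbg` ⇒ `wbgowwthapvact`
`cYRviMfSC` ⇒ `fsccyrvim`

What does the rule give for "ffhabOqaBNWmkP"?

mkpffhaboqabnw

Looking at the pairs, the operation is to move the last 3 characters to the front (rotate right by 3), then convert every letter to lowercase.
Starting from "ffhabOqaBNWmkP": after the first operation, "mkPffhabOqaBNW"; after the second, "mkpffhaboqabnw".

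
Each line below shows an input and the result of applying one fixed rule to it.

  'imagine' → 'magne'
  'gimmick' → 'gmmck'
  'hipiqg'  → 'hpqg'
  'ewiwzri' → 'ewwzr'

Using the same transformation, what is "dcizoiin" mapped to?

dczon

The rule is to remove every "i".
"dcizoiin" → "dczon".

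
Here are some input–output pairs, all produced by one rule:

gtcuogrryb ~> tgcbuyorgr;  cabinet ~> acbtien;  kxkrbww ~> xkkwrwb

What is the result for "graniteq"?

rgaqneit

The transformation: move the first character to the end, then take characters alternately from the front and the back (1st, last, 2nd, 2nd-last, ...).
"graniteq" → "raniteqg" → "rgaqneit".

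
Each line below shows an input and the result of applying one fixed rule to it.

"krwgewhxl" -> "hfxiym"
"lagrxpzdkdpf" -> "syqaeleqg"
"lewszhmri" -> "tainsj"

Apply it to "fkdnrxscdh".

Looking at the pairs, the operation is to delete the first 3 characters, then shift every letter 1 place forward in the alphabet (wrapping around).
On "fkdnrxscdh": the first step gives "nrxscdh", and the second then gives "osytdei".

osytdei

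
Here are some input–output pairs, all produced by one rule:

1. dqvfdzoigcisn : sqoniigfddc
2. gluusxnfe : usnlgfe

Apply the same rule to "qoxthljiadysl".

tsqolljihda

The rule is to sort the characters into reverse alphabetical order, then delete the first 2 characters.
For "qoxthljiadysl", step one produces "yxtsqolljihda"; step two turns that into "tsqolljihda".
(Check on "dqvfdzoigcisn": → "zvsqoniigfddc" → "sqoniigfddc" ✓)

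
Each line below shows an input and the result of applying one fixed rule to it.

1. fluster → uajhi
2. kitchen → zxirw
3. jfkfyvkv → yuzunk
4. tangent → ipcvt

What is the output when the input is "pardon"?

In each case the input is transformed by: delete the last 2 characters, then shift every letter 11 places backward in the alphabet (wrapping around).
"pardon" → "pard" → "epgs".

epgs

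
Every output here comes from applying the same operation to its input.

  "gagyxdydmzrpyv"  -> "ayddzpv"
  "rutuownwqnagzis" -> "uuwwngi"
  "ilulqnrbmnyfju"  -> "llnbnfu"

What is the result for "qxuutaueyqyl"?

What's happening: keep every other character starting from the second (positions 2nd, 4th, 6th, ...).
Applying that to "qxuutaueyqyl" gives "xuaeql".

xuaeql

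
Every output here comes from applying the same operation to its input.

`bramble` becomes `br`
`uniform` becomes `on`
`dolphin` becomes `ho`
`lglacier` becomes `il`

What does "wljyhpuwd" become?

The transformation: reverse the string, then keep one character in every 3, starting at position 3 (positions 3rd, 6th, 9th, ...).
Starting from "wljyhpuwd": after the first operation, "dwuphyjlw"; after the second, "uyw".
(Check on "uniform": → "mrofinu" → "on" ✓)

uyw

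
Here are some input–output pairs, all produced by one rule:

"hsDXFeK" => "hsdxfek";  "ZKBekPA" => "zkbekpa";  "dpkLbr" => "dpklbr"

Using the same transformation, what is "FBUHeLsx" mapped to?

fbuhelsx

The rule is to convert every letter to lowercase.
On "FBUHeLsx" that produces "fbuhelsx".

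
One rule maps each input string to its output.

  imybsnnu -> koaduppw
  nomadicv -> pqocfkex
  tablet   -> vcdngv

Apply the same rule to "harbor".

The pattern: shift every letter 2 places forward in the alphabet (wrapping around).
"harbor" → "jctdqt".

jctdqt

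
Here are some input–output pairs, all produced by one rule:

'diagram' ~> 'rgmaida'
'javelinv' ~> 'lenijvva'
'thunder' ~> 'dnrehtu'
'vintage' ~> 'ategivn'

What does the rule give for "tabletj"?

The transformation: move the first 3 characters to the end (rotate left by 3), then swap each adjacent pair of characters (1↔2, 3↔4, ...).
Starting from "tabletj": after the first operation, "letjtab"; after the second, "eljtatb".

eljtatb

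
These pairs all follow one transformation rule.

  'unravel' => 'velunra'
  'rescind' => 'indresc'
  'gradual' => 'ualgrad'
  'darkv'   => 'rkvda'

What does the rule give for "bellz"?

llzbe

Looking at the pairs, the operation is to move the last 3 characters to the front (rotate right by 3).
For "bellz" the result is "llzbe".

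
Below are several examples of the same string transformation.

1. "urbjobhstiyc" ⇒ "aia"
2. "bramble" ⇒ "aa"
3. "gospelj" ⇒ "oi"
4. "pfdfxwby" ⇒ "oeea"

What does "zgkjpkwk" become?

io

The transformation: shift every letter 1 place backward in the alphabet (wrapping around), then keep only the vowels.
On "zgkjpkwk": the first step gives "yfjiojvj", and the second then gives "io".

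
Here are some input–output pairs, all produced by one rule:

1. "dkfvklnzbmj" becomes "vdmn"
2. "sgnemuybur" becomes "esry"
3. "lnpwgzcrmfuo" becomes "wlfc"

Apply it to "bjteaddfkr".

Rule — keep one character in every 3, starting at position 1 (positions 1st, 4th, 7th, ...), then swap each adjacent pair of characters (1↔2, 3↔4, ...).
Working it through for "bjteaddfkr": intermediate "bedr", final "ebrd".

ebrd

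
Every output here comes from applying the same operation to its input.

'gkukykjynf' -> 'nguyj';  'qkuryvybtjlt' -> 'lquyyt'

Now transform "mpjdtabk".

In each case the input is transformed by: keep every other character starting from the first (positions 1st, 3rd, 5th, ...), then move the last character to the front.
Working it through for "mpjdtabk": intermediate "mjtb", final "bmjt".

bmjt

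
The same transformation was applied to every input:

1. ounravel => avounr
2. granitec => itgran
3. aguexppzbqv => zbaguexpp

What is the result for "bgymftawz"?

tabgymf

Each output is the input with this applied: delete the last 2 characters, then move the last 2 characters to the front (rotate right by 2).
For "bgymftawz" the result is "tabgymf".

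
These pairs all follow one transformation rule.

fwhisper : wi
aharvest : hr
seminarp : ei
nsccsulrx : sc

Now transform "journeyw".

or

The rule is to keep every other character starting from the second (positions 2nd, 4th, 6th, ...), then delete the last 2 characters.
Starting from "journeyw": after the first operation, "orew"; after the second, "or".
(Check on "fwhisper": → "wipr" → "wi" ✓)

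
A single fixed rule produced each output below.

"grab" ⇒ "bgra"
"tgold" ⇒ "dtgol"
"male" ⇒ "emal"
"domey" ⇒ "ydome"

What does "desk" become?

kdes

Each output is the input with this applied: move the last character to the front.
For "desk" the result is "kdes".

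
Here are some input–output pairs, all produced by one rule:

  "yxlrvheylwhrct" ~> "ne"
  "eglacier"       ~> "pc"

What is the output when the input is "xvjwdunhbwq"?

hb

What's happening: shift every letter 11 places forward in the alphabet (wrapping around), then keep only the last 2 characters.
On "xvjwdunhbwq" that produces "hb".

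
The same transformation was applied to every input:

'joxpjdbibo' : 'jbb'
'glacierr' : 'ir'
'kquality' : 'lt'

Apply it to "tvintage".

The transformation: delete the first 3 characters, then keep every other character starting from the second (positions 2nd, 4th, 6th, ...).
For "tvintage", step one produces "ntage"; step two turns that into "tg".

tg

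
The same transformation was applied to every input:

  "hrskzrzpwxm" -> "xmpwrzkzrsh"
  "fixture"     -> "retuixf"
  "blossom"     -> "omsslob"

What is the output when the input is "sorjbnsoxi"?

In each case the input is transformed by: reverse the string, then swap each adjacent pair of characters (1↔2, 3↔4, ...).
Working it through for "sorjbnsoxi": intermediate "ixosnbjros", final "xisobnrjso".

xisobnrjso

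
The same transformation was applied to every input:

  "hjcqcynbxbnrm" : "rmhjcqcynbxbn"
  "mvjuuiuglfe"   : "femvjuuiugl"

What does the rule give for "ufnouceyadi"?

diufnouceya

Each output is the input with this applied: move the last 2 characters to the front (rotate right by 2).
On "ufnouceyadi" that produces "diufnouceya".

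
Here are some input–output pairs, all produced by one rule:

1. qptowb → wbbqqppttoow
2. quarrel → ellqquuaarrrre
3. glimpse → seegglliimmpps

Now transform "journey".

The pattern: double every character, then move the last 3 characters to the front (rotate right by 3).
On "journey": the first step gives "jjoouurrnneeyy", and the second then gives "eyyjjoouurrnne".
(Check on "glimpse": → "gglliimmppssee" → "seegglliimmpps" ✓)

eyyjjoouurrnne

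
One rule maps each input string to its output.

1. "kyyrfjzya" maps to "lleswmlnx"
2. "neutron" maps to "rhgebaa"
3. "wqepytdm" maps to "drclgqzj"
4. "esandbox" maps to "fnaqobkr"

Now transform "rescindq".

rfpvaqde

Rule — shift every letter 13 places forward in the alphabet (wrapping around) — i.e. ROT13, then move the first character to the end.
Doing the same to "rescindq": "rfpvaqde".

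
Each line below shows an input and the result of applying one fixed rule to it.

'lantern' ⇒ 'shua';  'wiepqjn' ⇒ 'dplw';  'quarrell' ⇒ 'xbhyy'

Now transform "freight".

mylp

What's happening: delete the last 3 characters, then shift every letter 7 places forward in the alphabet (wrapping around).
"freight" → "frei" → "mylp".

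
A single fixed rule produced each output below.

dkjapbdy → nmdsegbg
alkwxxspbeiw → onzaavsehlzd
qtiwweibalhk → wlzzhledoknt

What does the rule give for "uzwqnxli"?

cztqaolx

In each case the input is transformed by: move the first character to the end, then shift every letter 3 places forward in the alphabet (wrapping around).
Working it through for "uzwqnxli": intermediate "zwqnxliu", final "cztqaolx".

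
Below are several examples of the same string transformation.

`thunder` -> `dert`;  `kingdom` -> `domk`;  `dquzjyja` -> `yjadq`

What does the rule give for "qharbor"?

borq

The pattern: move the last 3 characters to the front (rotate right by 3), then delete the last 3 characters.
"qharbor" → "borqhar" → "borq".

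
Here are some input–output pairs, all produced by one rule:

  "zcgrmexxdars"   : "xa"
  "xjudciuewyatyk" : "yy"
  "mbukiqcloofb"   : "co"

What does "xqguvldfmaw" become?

The rule is to keep one character in every 3, starting at position 1 (positions 1st, 4th, 7th, ...), then keep only the last 2 characters.
Starting from "xqguvldfmaw": after the first operation, "xuda"; after the second, "da".

da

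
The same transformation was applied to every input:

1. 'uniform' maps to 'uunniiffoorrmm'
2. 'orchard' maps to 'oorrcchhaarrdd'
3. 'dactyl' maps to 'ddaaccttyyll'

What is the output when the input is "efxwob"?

Rule — double every character.
"efxwob" → "eeffxxwwoobb".

eeffxxwwoobb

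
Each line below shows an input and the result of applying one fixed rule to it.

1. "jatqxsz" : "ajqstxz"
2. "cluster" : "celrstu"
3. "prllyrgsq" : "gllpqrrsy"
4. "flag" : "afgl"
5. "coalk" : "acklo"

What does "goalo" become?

agloo

Looking at the pairs, the operation is to sort the characters into alphabetical order.
Doing the same to "goalo": "agloo".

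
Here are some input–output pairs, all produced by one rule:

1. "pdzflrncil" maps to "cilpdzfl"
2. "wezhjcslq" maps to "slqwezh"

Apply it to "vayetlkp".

lkpvay

The pattern: move the last 3 characters to the front (rotate right by 3), then delete the last 2 characters.
For "vayetlkp", step one produces "lkpvayet"; step two turns that into "lkpvay".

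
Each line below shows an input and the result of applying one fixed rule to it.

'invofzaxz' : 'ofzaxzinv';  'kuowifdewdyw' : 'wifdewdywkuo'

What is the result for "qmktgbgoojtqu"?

In each case the input is transformed by: move the first 3 characters to the end (rotate left by 3).
Applying that to "qmktgbgoojtqu" gives "tgbgoojtquqmk".

tgbgoojtquqmk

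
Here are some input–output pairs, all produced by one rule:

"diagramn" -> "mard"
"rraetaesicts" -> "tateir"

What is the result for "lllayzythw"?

hlyyl

The transformation: keep every other character starting from the first (positions 1st, 3rd, 5th, ...), then swap the first and last characters.
On "lllayzythw" that produces "hlyyl".
(Check on "rraetaesicts": → "rateit" → "tateir" ✓)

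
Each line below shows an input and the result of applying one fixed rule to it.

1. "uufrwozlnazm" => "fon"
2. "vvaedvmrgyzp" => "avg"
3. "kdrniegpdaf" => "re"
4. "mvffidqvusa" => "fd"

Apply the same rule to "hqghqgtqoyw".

gg

The rule is to delete the last 3 characters, then keep one character in every 3, starting at position 3 (positions 3rd, 6th, 9th, ...).
Applying both steps to "hqghqgtqoyw": "hqghqgtq", then "gg".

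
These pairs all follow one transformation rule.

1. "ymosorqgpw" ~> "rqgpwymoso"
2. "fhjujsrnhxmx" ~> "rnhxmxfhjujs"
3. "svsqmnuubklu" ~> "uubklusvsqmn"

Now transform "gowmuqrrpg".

qrrpggowmu

Looking at the pairs, the operation is to swap the front and back halves of the string.
For "gowmuqrrpg" the result is "qrrpggowmu".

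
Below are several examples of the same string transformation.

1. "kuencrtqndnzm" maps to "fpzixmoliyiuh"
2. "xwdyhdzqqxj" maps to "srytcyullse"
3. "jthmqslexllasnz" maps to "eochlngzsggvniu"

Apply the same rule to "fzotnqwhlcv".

aujoilrcgxq

Each output is the input with this applied: shift every letter 5 places backward in the alphabet (wrapping around).
So "fzotnqwhlcv" becomes "aujoilrcgxq".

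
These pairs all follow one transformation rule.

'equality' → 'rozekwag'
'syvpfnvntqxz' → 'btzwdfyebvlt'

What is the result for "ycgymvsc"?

Looking at the pairs, the operation is to shift every letter 6 places forward in the alphabet (wrapping around), then swap the front and back halves of the string.
"ycgymvsc" → "eimesbyi" → "sbyieime".

sbyieime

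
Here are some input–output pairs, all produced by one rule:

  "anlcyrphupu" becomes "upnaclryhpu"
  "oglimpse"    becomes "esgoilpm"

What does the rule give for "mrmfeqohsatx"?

xtrmfmqehoas

Each output is the input with this applied: move the last 2 characters to the front (rotate right by 2), then swap each adjacent pair of characters (1↔2, 3↔4, ...).
Working it through for "mrmfeqohsatx": intermediate "txmrmfeqohsa", final "xtrmfmqehoas".
(Check on "oglimpse": → "seoglimp" → "esgoilpm" ✓)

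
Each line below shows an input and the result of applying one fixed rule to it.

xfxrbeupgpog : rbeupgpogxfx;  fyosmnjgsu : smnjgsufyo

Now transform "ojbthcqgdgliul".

Rule — move the first 3 characters to the end (rotate left by 3).
For "ojbthcqgdgliul" the result is "thcqgdgliulojb".

thcqgdgliulojb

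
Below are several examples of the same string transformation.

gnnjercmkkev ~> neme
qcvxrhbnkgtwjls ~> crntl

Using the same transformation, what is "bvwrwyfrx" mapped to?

vwr

Rule — keep one character in every 3, starting at position 2 (positions 2nd, 5th, 8th, ...).
Applying that to "bvwrwyfrx" gives "vwr".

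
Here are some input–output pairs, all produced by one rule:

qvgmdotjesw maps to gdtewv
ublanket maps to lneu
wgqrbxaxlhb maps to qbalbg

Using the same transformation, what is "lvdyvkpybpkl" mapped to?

dvpbkl

Rule — move the first 2 characters to the end (rotate left by 2), then keep every other character starting from the first (positions 1st, 3rd, 5th, ...).
On "lvdyvkpybpkl": the first step gives "dyvkpybpkllv", and the second then gives "dvpbkl".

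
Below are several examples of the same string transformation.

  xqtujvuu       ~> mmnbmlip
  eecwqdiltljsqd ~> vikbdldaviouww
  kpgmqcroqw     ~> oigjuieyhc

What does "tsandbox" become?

pgtvfskl

Rule — shift every letter 8 places backward in the alphabet (wrapping around), then reverse the string.
For "tsandbox", step one produces "lksfvtgp"; step two turns that into "pgtvfskl".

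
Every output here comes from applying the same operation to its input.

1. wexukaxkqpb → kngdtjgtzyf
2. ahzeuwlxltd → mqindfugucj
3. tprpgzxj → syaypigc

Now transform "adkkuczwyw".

fmttdlifhj

The rule is to shift every letter 9 places forward in the alphabet (wrapping around), then swap the first and last characters.
Working it through for "adkkuczwyw": intermediate "jmttdlifhf", final "fmttdlifhj".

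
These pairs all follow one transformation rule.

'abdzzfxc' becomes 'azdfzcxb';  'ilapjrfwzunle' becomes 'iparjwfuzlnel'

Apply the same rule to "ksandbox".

The rule is to swap each adjacent pair of characters (1↔2, 3↔4, ...), then move the first character to the end.
For "ksandbox", step one produces "sknabdxo"; step two turns that into "knabdxos".

knabdxos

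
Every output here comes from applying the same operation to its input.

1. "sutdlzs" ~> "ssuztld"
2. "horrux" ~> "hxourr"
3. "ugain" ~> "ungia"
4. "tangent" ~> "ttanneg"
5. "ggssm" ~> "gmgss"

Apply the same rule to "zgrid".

zdgir

The rule is to take characters alternately from the front and the back (1st, last, 2nd, 2nd-last, ...).
"zgrid" → "zdgir".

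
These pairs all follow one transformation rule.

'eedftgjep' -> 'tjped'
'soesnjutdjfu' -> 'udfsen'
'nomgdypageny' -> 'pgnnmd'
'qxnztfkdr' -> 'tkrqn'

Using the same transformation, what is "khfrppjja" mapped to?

pjakf

The transformation: keep every other character starting from the first (positions 1st, 3rd, 5th, ...), then move the last 3 characters to the front (rotate right by 3).
For "khfrppjja", step one produces "kfpja"; step two turns that into "pjakf".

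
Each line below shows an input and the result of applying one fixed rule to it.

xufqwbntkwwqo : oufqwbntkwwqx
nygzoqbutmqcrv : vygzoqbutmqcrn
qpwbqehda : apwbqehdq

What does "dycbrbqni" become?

In each case the input is transformed by: swap the first and last characters.
Doing the same to "dycbrbqni": "iycbrbqnd".

iycbrbqnd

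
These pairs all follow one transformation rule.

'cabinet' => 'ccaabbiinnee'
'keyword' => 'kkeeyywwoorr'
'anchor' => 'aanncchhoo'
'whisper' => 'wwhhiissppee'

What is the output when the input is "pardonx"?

ppaarrddoonn

The rule is to delete the last character, then double every character.
On "pardonx": the first step gives "pardon", and the second then gives "ppaarrddoonn".
(Check on "anchor": → "ancho" → "aanncchhoo" ✓)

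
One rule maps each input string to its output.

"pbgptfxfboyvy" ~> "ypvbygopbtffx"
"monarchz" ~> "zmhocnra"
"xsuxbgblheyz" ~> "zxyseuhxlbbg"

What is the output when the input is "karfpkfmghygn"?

nkgayrhfgpmkf

Rule — reverse the string, then take characters alternately from the front and the back (1st, last, 2nd, 2nd-last, ...).
Working it through for "karfpkfmghygn": intermediate "ngyhgmfkpfrak", final "nkgayrhfgpmkf".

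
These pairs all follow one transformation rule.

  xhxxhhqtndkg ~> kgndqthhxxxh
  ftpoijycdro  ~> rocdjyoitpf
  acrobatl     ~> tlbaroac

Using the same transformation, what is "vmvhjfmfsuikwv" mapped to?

wviksumfjfvhvm

Each output is the input with this applied: reverse the string, then swap each adjacent pair of characters (1↔2, 3↔4, ...).
On "vmvhjfmfsuikwv": the first step gives "vwkiusfmfjhvmv", and the second then gives "wviksumfjfvhvm".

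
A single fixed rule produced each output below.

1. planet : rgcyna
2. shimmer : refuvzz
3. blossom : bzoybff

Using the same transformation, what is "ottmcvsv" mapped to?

What's happening: shift every letter 13 places forward in the alphabet (wrapping around) — i.e. ROT13, then move the last 2 characters to the front (rotate right by 2).
On "ottmcvsv": the first step gives "bggzpifi", and the second then gives "fibggzpi".

fibggzpi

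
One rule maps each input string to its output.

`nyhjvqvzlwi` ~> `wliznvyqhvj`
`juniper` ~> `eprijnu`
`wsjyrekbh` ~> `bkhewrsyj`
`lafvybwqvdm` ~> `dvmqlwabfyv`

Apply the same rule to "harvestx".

Rule — move the last 2 characters to the front (rotate right by 2), then take characters alternately from the front and the back (1st, last, 2nd, 2nd-last, ...).
"harvestx" → "tsxehvar".

tsxehvar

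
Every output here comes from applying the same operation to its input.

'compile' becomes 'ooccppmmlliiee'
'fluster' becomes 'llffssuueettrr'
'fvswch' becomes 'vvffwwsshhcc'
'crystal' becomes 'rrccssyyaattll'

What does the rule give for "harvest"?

The pattern: swap each adjacent pair of characters (1↔2, 3↔4, ...), then double every character.
Applying both steps to "harvest": "ahvrset", then "aahhvvrrsseett".

aahhvvrrsseett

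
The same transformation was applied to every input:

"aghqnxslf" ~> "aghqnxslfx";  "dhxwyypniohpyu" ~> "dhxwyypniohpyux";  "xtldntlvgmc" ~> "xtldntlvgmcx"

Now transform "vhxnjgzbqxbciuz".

The rule is to append "x".
So "vhxnjgzbqxbciuz" becomes "vhxnjgzbqxbciuzx".

vhxnjgzbqxbciuzx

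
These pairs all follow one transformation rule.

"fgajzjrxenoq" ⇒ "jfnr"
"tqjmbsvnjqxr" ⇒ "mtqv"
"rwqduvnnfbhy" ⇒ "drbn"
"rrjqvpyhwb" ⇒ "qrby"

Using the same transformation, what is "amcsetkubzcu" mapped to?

sazk

The rule is to keep one character in every 3, starting at position 1 (positions 1st, 4th, 7th, ...), then swap each adjacent pair of characters (1↔2, 3↔4, ...).
Working it through for "amcsetkubzcu": intermediate "askz", final "sazk".
(Check on "rwqduvnnfbhy": → "rdnb" → "drbn" ✓)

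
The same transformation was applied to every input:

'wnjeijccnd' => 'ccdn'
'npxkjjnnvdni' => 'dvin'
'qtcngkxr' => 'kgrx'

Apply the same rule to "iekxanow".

nawo

What's happening: swap each adjacent pair of characters (1↔2, 3↔4, ...), then keep only the last 4 characters.
"iekxanow" → "eixknawo" → "nawo".
(Check on "wnjeijccnd": → "nwejjiccdn" → "ccdn" ✓)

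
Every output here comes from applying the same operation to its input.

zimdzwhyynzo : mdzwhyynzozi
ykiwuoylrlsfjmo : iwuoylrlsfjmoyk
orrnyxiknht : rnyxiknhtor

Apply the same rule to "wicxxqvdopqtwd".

The pattern: move the first 2 characters to the end (rotate left by 2).
Applying that to "wicxxqvdopqtwd" gives "cxxqvdopqtwdwi".

cxxqvdopqtwdwi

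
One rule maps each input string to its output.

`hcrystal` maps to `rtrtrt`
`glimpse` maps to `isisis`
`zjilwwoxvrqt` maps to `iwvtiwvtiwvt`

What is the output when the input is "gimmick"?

mcmcmc

Each output is the input with this applied: keep one character in every 3, starting at position 3 (positions 3rd, 6th, 9th, ...), then write the whole string 3 times in a row.
Working it through for "gimmick": intermediate "mc", final "mcmcmc".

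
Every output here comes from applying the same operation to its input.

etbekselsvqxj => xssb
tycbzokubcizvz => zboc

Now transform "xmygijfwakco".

oajy

What's happening: keep one character in every 3, starting at position 3 (positions 3rd, 6th, 9th, ...), then reverse the string.
"xmygijfwakco" → "oajy".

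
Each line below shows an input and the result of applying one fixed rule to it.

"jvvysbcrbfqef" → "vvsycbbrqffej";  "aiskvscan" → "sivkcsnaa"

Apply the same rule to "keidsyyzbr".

The rule is to move the first character to the end, then swap each adjacent pair of characters (1↔2, 3↔4, ...).
"keidsyyzbr" → "eidsyyzbrk" → "iesdyybzkr".

iesdyybzkr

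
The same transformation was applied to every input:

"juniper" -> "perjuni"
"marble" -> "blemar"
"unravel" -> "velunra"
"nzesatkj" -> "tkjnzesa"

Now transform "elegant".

anteleg

Looking at the pairs, the operation is to move the last 3 characters to the front (rotate right by 3).
On "elegant" that produces "anteleg".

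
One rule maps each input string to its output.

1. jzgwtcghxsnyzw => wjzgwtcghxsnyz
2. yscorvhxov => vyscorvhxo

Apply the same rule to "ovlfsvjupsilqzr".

rovlfsvjupsilqz

The transformation: move the last character to the front.
Doing the same to "ovlfsvjupsilqzr": "rovlfsvjupsilqz".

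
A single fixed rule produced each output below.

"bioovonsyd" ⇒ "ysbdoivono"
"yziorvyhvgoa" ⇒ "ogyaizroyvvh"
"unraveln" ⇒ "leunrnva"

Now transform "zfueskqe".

qkzeufse

Each output is the input with this applied: move the last 3 characters to the front (rotate right by 3), then swap each adjacent pair of characters (1↔2, 3↔4, ...).
Working it through for "zfueskqe": intermediate "kqezfues", final "qkzeufse".
(Check on "unraveln": → "elnunrav" → "leunrnva" ✓)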